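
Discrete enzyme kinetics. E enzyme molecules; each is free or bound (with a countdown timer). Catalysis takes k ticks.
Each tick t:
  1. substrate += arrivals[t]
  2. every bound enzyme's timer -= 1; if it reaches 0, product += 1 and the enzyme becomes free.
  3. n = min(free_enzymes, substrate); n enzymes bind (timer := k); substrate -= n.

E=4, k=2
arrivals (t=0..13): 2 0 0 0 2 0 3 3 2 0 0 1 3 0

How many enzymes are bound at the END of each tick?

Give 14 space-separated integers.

t=0: arr=2 -> substrate=0 bound=2 product=0
t=1: arr=0 -> substrate=0 bound=2 product=0
t=2: arr=0 -> substrate=0 bound=0 product=2
t=3: arr=0 -> substrate=0 bound=0 product=2
t=4: arr=2 -> substrate=0 bound=2 product=2
t=5: arr=0 -> substrate=0 bound=2 product=2
t=6: arr=3 -> substrate=0 bound=3 product=4
t=7: arr=3 -> substrate=2 bound=4 product=4
t=8: arr=2 -> substrate=1 bound=4 product=7
t=9: arr=0 -> substrate=0 bound=4 product=8
t=10: arr=0 -> substrate=0 bound=1 product=11
t=11: arr=1 -> substrate=0 bound=1 product=12
t=12: arr=3 -> substrate=0 bound=4 product=12
t=13: arr=0 -> substrate=0 bound=3 product=13

Answer: 2 2 0 0 2 2 3 4 4 4 1 1 4 3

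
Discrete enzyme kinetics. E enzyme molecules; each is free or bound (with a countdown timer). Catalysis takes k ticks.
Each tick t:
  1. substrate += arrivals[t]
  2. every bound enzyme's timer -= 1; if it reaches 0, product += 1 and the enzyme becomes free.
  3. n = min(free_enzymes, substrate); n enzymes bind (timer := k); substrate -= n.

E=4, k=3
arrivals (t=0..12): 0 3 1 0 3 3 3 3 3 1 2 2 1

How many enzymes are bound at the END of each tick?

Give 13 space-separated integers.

Answer: 0 3 4 4 4 4 4 4 4 4 4 4 4

Derivation:
t=0: arr=0 -> substrate=0 bound=0 product=0
t=1: arr=3 -> substrate=0 bound=3 product=0
t=2: arr=1 -> substrate=0 bound=4 product=0
t=3: arr=0 -> substrate=0 bound=4 product=0
t=4: arr=3 -> substrate=0 bound=4 product=3
t=5: arr=3 -> substrate=2 bound=4 product=4
t=6: arr=3 -> substrate=5 bound=4 product=4
t=7: arr=3 -> substrate=5 bound=4 product=7
t=8: arr=3 -> substrate=7 bound=4 product=8
t=9: arr=1 -> substrate=8 bound=4 product=8
t=10: arr=2 -> substrate=7 bound=4 product=11
t=11: arr=2 -> substrate=8 bound=4 product=12
t=12: arr=1 -> substrate=9 bound=4 product=12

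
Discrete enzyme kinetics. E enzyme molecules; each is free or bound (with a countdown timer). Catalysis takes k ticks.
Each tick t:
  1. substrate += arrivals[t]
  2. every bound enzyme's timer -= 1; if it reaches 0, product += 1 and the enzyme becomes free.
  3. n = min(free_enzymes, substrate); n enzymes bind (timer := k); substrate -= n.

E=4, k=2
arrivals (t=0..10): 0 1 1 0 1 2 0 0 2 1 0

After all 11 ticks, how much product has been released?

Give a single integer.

t=0: arr=0 -> substrate=0 bound=0 product=0
t=1: arr=1 -> substrate=0 bound=1 product=0
t=2: arr=1 -> substrate=0 bound=2 product=0
t=3: arr=0 -> substrate=0 bound=1 product=1
t=4: arr=1 -> substrate=0 bound=1 product=2
t=5: arr=2 -> substrate=0 bound=3 product=2
t=6: arr=0 -> substrate=0 bound=2 product=3
t=7: arr=0 -> substrate=0 bound=0 product=5
t=8: arr=2 -> substrate=0 bound=2 product=5
t=9: arr=1 -> substrate=0 bound=3 product=5
t=10: arr=0 -> substrate=0 bound=1 product=7

Answer: 7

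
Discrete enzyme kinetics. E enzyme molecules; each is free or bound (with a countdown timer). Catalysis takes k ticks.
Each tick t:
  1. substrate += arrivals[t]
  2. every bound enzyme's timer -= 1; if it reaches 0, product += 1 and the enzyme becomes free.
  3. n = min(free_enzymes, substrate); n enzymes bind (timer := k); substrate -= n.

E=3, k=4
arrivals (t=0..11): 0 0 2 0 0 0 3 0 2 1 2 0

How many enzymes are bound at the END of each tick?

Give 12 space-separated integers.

t=0: arr=0 -> substrate=0 bound=0 product=0
t=1: arr=0 -> substrate=0 bound=0 product=0
t=2: arr=2 -> substrate=0 bound=2 product=0
t=3: arr=0 -> substrate=0 bound=2 product=0
t=4: arr=0 -> substrate=0 bound=2 product=0
t=5: arr=0 -> substrate=0 bound=2 product=0
t=6: arr=3 -> substrate=0 bound=3 product=2
t=7: arr=0 -> substrate=0 bound=3 product=2
t=8: arr=2 -> substrate=2 bound=3 product=2
t=9: arr=1 -> substrate=3 bound=3 product=2
t=10: arr=2 -> substrate=2 bound=3 product=5
t=11: arr=0 -> substrate=2 bound=3 product=5

Answer: 0 0 2 2 2 2 3 3 3 3 3 3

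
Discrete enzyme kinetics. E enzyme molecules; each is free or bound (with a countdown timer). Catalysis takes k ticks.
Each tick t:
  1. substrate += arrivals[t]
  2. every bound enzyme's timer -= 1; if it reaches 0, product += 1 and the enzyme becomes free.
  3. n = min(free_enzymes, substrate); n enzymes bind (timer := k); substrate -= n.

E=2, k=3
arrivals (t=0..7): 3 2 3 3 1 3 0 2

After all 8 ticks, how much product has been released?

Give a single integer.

Answer: 4

Derivation:
t=0: arr=3 -> substrate=1 bound=2 product=0
t=1: arr=2 -> substrate=3 bound=2 product=0
t=2: arr=3 -> substrate=6 bound=2 product=0
t=3: arr=3 -> substrate=7 bound=2 product=2
t=4: arr=1 -> substrate=8 bound=2 product=2
t=5: arr=3 -> substrate=11 bound=2 product=2
t=6: arr=0 -> substrate=9 bound=2 product=4
t=7: arr=2 -> substrate=11 bound=2 product=4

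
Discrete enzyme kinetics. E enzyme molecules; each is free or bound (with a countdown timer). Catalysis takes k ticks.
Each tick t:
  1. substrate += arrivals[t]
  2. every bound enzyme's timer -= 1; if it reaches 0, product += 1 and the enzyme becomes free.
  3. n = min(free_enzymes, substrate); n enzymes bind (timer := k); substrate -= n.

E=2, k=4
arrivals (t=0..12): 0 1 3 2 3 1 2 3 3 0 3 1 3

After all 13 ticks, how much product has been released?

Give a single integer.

Answer: 4

Derivation:
t=0: arr=0 -> substrate=0 bound=0 product=0
t=1: arr=1 -> substrate=0 bound=1 product=0
t=2: arr=3 -> substrate=2 bound=2 product=0
t=3: arr=2 -> substrate=4 bound=2 product=0
t=4: arr=3 -> substrate=7 bound=2 product=0
t=5: arr=1 -> substrate=7 bound=2 product=1
t=6: arr=2 -> substrate=8 bound=2 product=2
t=7: arr=3 -> substrate=11 bound=2 product=2
t=8: arr=3 -> substrate=14 bound=2 product=2
t=9: arr=0 -> substrate=13 bound=2 product=3
t=10: arr=3 -> substrate=15 bound=2 product=4
t=11: arr=1 -> substrate=16 bound=2 product=4
t=12: arr=3 -> substrate=19 bound=2 product=4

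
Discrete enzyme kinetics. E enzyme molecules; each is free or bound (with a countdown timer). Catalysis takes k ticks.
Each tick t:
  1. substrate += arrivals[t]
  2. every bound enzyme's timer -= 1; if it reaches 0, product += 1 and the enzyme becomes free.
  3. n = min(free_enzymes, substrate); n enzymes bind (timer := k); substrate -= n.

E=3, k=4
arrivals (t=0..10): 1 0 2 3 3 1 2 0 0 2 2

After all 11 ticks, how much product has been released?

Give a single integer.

t=0: arr=1 -> substrate=0 bound=1 product=0
t=1: arr=0 -> substrate=0 bound=1 product=0
t=2: arr=2 -> substrate=0 bound=3 product=0
t=3: arr=3 -> substrate=3 bound=3 product=0
t=4: arr=3 -> substrate=5 bound=3 product=1
t=5: arr=1 -> substrate=6 bound=3 product=1
t=6: arr=2 -> substrate=6 bound=3 product=3
t=7: arr=0 -> substrate=6 bound=3 product=3
t=8: arr=0 -> substrate=5 bound=3 product=4
t=9: arr=2 -> substrate=7 bound=3 product=4
t=10: arr=2 -> substrate=7 bound=3 product=6

Answer: 6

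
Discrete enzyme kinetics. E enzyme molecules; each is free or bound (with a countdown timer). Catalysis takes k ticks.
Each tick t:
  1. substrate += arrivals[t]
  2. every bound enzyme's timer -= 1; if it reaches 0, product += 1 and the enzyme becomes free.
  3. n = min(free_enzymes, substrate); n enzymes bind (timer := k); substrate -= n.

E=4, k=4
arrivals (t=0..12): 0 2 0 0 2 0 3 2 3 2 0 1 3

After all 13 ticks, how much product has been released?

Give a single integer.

Answer: 8

Derivation:
t=0: arr=0 -> substrate=0 bound=0 product=0
t=1: arr=2 -> substrate=0 bound=2 product=0
t=2: arr=0 -> substrate=0 bound=2 product=0
t=3: arr=0 -> substrate=0 bound=2 product=0
t=4: arr=2 -> substrate=0 bound=4 product=0
t=5: arr=0 -> substrate=0 bound=2 product=2
t=6: arr=3 -> substrate=1 bound=4 product=2
t=7: arr=2 -> substrate=3 bound=4 product=2
t=8: arr=3 -> substrate=4 bound=4 product=4
t=9: arr=2 -> substrate=6 bound=4 product=4
t=10: arr=0 -> substrate=4 bound=4 product=6
t=11: arr=1 -> substrate=5 bound=4 product=6
t=12: arr=3 -> substrate=6 bound=4 product=8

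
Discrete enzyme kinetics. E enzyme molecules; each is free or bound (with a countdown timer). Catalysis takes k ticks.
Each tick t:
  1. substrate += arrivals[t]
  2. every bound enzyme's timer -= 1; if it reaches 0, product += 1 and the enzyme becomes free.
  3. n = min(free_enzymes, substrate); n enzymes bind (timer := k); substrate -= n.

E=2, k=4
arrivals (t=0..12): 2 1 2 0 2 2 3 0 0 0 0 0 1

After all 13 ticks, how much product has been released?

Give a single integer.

t=0: arr=2 -> substrate=0 bound=2 product=0
t=1: arr=1 -> substrate=1 bound=2 product=0
t=2: arr=2 -> substrate=3 bound=2 product=0
t=3: arr=0 -> substrate=3 bound=2 product=0
t=4: arr=2 -> substrate=3 bound=2 product=2
t=5: arr=2 -> substrate=5 bound=2 product=2
t=6: arr=3 -> substrate=8 bound=2 product=2
t=7: arr=0 -> substrate=8 bound=2 product=2
t=8: arr=0 -> substrate=6 bound=2 product=4
t=9: arr=0 -> substrate=6 bound=2 product=4
t=10: arr=0 -> substrate=6 bound=2 product=4
t=11: arr=0 -> substrate=6 bound=2 product=4
t=12: arr=1 -> substrate=5 bound=2 product=6

Answer: 6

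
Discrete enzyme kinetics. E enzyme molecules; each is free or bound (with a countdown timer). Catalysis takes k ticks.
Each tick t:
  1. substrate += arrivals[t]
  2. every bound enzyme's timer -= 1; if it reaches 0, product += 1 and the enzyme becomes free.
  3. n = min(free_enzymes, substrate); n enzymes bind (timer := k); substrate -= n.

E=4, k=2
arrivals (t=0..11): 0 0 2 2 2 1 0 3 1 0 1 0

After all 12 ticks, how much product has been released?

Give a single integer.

Answer: 11

Derivation:
t=0: arr=0 -> substrate=0 bound=0 product=0
t=1: arr=0 -> substrate=0 bound=0 product=0
t=2: arr=2 -> substrate=0 bound=2 product=0
t=3: arr=2 -> substrate=0 bound=4 product=0
t=4: arr=2 -> substrate=0 bound=4 product=2
t=5: arr=1 -> substrate=0 bound=3 product=4
t=6: arr=0 -> substrate=0 bound=1 product=6
t=7: arr=3 -> substrate=0 bound=3 product=7
t=8: arr=1 -> substrate=0 bound=4 product=7
t=9: arr=0 -> substrate=0 bound=1 product=10
t=10: arr=1 -> substrate=0 bound=1 product=11
t=11: arr=0 -> substrate=0 bound=1 product=11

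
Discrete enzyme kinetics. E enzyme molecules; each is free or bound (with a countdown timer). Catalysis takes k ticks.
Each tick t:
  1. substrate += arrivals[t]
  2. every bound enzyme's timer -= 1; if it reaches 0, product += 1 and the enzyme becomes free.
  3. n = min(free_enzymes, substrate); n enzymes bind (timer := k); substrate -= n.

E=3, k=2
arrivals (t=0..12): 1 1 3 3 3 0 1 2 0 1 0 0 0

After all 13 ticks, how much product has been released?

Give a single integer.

Answer: 15

Derivation:
t=0: arr=1 -> substrate=0 bound=1 product=0
t=1: arr=1 -> substrate=0 bound=2 product=0
t=2: arr=3 -> substrate=1 bound=3 product=1
t=3: arr=3 -> substrate=3 bound=3 product=2
t=4: arr=3 -> substrate=4 bound=3 product=4
t=5: arr=0 -> substrate=3 bound=3 product=5
t=6: arr=1 -> substrate=2 bound=3 product=7
t=7: arr=2 -> substrate=3 bound=3 product=8
t=8: arr=0 -> substrate=1 bound=3 product=10
t=9: arr=1 -> substrate=1 bound=3 product=11
t=10: arr=0 -> substrate=0 bound=2 product=13
t=11: arr=0 -> substrate=0 bound=1 product=14
t=12: arr=0 -> substrate=0 bound=0 product=15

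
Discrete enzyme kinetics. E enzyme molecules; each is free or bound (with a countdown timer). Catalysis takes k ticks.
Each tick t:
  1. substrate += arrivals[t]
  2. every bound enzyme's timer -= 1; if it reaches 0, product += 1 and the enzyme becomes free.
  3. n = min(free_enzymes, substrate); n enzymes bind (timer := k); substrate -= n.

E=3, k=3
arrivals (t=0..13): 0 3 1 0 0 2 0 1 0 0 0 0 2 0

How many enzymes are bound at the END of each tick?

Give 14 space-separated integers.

Answer: 0 3 3 3 1 3 3 3 1 1 0 0 2 2

Derivation:
t=0: arr=0 -> substrate=0 bound=0 product=0
t=1: arr=3 -> substrate=0 bound=3 product=0
t=2: arr=1 -> substrate=1 bound=3 product=0
t=3: arr=0 -> substrate=1 bound=3 product=0
t=4: arr=0 -> substrate=0 bound=1 product=3
t=5: arr=2 -> substrate=0 bound=3 product=3
t=6: arr=0 -> substrate=0 bound=3 product=3
t=7: arr=1 -> substrate=0 bound=3 product=4
t=8: arr=0 -> substrate=0 bound=1 product=6
t=9: arr=0 -> substrate=0 bound=1 product=6
t=10: arr=0 -> substrate=0 bound=0 product=7
t=11: arr=0 -> substrate=0 bound=0 product=7
t=12: arr=2 -> substrate=0 bound=2 product=7
t=13: arr=0 -> substrate=0 bound=2 product=7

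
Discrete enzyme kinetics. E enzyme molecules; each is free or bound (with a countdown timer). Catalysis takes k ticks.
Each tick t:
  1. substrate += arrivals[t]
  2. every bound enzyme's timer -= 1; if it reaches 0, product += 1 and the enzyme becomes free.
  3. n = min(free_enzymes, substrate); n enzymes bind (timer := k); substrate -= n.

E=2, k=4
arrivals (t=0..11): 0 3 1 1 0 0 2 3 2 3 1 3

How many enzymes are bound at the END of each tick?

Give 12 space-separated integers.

t=0: arr=0 -> substrate=0 bound=0 product=0
t=1: arr=3 -> substrate=1 bound=2 product=0
t=2: arr=1 -> substrate=2 bound=2 product=0
t=3: arr=1 -> substrate=3 bound=2 product=0
t=4: arr=0 -> substrate=3 bound=2 product=0
t=5: arr=0 -> substrate=1 bound=2 product=2
t=6: arr=2 -> substrate=3 bound=2 product=2
t=7: arr=3 -> substrate=6 bound=2 product=2
t=8: arr=2 -> substrate=8 bound=2 product=2
t=9: arr=3 -> substrate=9 bound=2 product=4
t=10: arr=1 -> substrate=10 bound=2 product=4
t=11: arr=3 -> substrate=13 bound=2 product=4

Answer: 0 2 2 2 2 2 2 2 2 2 2 2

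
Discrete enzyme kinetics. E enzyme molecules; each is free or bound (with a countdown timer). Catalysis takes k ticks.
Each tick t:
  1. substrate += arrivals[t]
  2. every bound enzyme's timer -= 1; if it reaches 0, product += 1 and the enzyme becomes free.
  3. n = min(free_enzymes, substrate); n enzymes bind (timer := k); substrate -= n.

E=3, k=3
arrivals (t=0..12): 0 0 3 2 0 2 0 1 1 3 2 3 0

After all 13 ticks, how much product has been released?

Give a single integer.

t=0: arr=0 -> substrate=0 bound=0 product=0
t=1: arr=0 -> substrate=0 bound=0 product=0
t=2: arr=3 -> substrate=0 bound=3 product=0
t=3: arr=2 -> substrate=2 bound=3 product=0
t=4: arr=0 -> substrate=2 bound=3 product=0
t=5: arr=2 -> substrate=1 bound=3 product=3
t=6: arr=0 -> substrate=1 bound=3 product=3
t=7: arr=1 -> substrate=2 bound=3 product=3
t=8: arr=1 -> substrate=0 bound=3 product=6
t=9: arr=3 -> substrate=3 bound=3 product=6
t=10: arr=2 -> substrate=5 bound=3 product=6
t=11: arr=3 -> substrate=5 bound=3 product=9
t=12: arr=0 -> substrate=5 bound=3 product=9

Answer: 9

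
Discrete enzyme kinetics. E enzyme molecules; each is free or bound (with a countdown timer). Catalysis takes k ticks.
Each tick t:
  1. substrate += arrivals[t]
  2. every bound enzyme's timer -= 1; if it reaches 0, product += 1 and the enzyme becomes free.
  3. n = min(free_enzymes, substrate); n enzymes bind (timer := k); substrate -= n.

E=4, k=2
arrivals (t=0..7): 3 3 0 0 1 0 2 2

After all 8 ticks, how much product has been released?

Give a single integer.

Answer: 7

Derivation:
t=0: arr=3 -> substrate=0 bound=3 product=0
t=1: arr=3 -> substrate=2 bound=4 product=0
t=2: arr=0 -> substrate=0 bound=3 product=3
t=3: arr=0 -> substrate=0 bound=2 product=4
t=4: arr=1 -> substrate=0 bound=1 product=6
t=5: arr=0 -> substrate=0 bound=1 product=6
t=6: arr=2 -> substrate=0 bound=2 product=7
t=7: arr=2 -> substrate=0 bound=4 product=7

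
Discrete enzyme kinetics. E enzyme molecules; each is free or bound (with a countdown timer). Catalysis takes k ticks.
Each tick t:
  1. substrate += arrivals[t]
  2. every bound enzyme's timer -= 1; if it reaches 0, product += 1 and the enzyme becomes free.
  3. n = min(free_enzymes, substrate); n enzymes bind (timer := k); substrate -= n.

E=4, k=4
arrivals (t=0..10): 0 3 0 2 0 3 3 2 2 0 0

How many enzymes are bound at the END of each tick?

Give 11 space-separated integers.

t=0: arr=0 -> substrate=0 bound=0 product=0
t=1: arr=3 -> substrate=0 bound=3 product=0
t=2: arr=0 -> substrate=0 bound=3 product=0
t=3: arr=2 -> substrate=1 bound=4 product=0
t=4: arr=0 -> substrate=1 bound=4 product=0
t=5: arr=3 -> substrate=1 bound=4 product=3
t=6: arr=3 -> substrate=4 bound=4 product=3
t=7: arr=2 -> substrate=5 bound=4 product=4
t=8: arr=2 -> substrate=7 bound=4 product=4
t=9: arr=0 -> substrate=4 bound=4 product=7
t=10: arr=0 -> substrate=4 bound=4 product=7

Answer: 0 3 3 4 4 4 4 4 4 4 4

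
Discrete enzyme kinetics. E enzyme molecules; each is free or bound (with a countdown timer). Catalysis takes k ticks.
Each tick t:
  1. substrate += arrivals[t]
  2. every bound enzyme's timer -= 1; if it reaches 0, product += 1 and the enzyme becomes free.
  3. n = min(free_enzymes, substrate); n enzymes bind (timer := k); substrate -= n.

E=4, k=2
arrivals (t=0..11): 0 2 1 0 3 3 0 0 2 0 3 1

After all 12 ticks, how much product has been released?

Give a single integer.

t=0: arr=0 -> substrate=0 bound=0 product=0
t=1: arr=2 -> substrate=0 bound=2 product=0
t=2: arr=1 -> substrate=0 bound=3 product=0
t=3: arr=0 -> substrate=0 bound=1 product=2
t=4: arr=3 -> substrate=0 bound=3 product=3
t=5: arr=3 -> substrate=2 bound=4 product=3
t=6: arr=0 -> substrate=0 bound=3 product=6
t=7: arr=0 -> substrate=0 bound=2 product=7
t=8: arr=2 -> substrate=0 bound=2 product=9
t=9: arr=0 -> substrate=0 bound=2 product=9
t=10: arr=3 -> substrate=0 bound=3 product=11
t=11: arr=1 -> substrate=0 bound=4 product=11

Answer: 11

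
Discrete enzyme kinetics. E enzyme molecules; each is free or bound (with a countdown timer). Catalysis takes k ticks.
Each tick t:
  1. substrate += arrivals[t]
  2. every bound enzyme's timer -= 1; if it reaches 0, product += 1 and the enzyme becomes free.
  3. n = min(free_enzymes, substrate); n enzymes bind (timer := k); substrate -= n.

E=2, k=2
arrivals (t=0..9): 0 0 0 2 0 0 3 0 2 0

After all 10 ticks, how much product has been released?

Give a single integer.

t=0: arr=0 -> substrate=0 bound=0 product=0
t=1: arr=0 -> substrate=0 bound=0 product=0
t=2: arr=0 -> substrate=0 bound=0 product=0
t=3: arr=2 -> substrate=0 bound=2 product=0
t=4: arr=0 -> substrate=0 bound=2 product=0
t=5: arr=0 -> substrate=0 bound=0 product=2
t=6: arr=3 -> substrate=1 bound=2 product=2
t=7: arr=0 -> substrate=1 bound=2 product=2
t=8: arr=2 -> substrate=1 bound=2 product=4
t=9: arr=0 -> substrate=1 bound=2 product=4

Answer: 4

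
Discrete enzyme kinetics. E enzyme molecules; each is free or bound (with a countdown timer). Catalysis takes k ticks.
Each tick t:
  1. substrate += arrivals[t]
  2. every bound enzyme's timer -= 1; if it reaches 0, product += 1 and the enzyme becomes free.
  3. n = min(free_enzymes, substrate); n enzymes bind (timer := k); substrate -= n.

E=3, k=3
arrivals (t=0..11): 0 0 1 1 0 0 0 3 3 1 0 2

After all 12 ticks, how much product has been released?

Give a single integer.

Answer: 5

Derivation:
t=0: arr=0 -> substrate=0 bound=0 product=0
t=1: arr=0 -> substrate=0 bound=0 product=0
t=2: arr=1 -> substrate=0 bound=1 product=0
t=3: arr=1 -> substrate=0 bound=2 product=0
t=4: arr=0 -> substrate=0 bound=2 product=0
t=5: arr=0 -> substrate=0 bound=1 product=1
t=6: arr=0 -> substrate=0 bound=0 product=2
t=7: arr=3 -> substrate=0 bound=3 product=2
t=8: arr=3 -> substrate=3 bound=3 product=2
t=9: arr=1 -> substrate=4 bound=3 product=2
t=10: arr=0 -> substrate=1 bound=3 product=5
t=11: arr=2 -> substrate=3 bound=3 product=5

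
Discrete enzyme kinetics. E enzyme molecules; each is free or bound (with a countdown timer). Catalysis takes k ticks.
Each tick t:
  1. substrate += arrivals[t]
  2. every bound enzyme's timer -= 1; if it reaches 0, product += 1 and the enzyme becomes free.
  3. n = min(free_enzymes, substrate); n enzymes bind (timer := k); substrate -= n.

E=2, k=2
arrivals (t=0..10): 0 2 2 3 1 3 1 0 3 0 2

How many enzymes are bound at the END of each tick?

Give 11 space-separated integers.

Answer: 0 2 2 2 2 2 2 2 2 2 2

Derivation:
t=0: arr=0 -> substrate=0 bound=0 product=0
t=1: arr=2 -> substrate=0 bound=2 product=0
t=2: arr=2 -> substrate=2 bound=2 product=0
t=3: arr=3 -> substrate=3 bound=2 product=2
t=4: arr=1 -> substrate=4 bound=2 product=2
t=5: arr=3 -> substrate=5 bound=2 product=4
t=6: arr=1 -> substrate=6 bound=2 product=4
t=7: arr=0 -> substrate=4 bound=2 product=6
t=8: arr=3 -> substrate=7 bound=2 product=6
t=9: arr=0 -> substrate=5 bound=2 product=8
t=10: arr=2 -> substrate=7 bound=2 product=8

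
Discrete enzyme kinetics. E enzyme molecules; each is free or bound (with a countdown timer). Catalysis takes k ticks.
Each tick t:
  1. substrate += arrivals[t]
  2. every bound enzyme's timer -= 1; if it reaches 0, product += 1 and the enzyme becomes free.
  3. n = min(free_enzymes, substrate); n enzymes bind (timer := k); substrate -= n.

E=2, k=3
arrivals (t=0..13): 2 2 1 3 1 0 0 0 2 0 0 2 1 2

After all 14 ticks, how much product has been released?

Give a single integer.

t=0: arr=2 -> substrate=0 bound=2 product=0
t=1: arr=2 -> substrate=2 bound=2 product=0
t=2: arr=1 -> substrate=3 bound=2 product=0
t=3: arr=3 -> substrate=4 bound=2 product=2
t=4: arr=1 -> substrate=5 bound=2 product=2
t=5: arr=0 -> substrate=5 bound=2 product=2
t=6: arr=0 -> substrate=3 bound=2 product=4
t=7: arr=0 -> substrate=3 bound=2 product=4
t=8: arr=2 -> substrate=5 bound=2 product=4
t=9: arr=0 -> substrate=3 bound=2 product=6
t=10: arr=0 -> substrate=3 bound=2 product=6
t=11: arr=2 -> substrate=5 bound=2 product=6
t=12: arr=1 -> substrate=4 bound=2 product=8
t=13: arr=2 -> substrate=6 bound=2 product=8

Answer: 8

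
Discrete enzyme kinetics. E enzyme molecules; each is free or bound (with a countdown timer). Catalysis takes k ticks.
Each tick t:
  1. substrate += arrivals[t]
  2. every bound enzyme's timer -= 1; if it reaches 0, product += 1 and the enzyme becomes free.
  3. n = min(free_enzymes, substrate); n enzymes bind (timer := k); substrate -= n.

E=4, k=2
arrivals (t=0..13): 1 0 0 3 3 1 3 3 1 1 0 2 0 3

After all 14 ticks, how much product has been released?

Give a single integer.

t=0: arr=1 -> substrate=0 bound=1 product=0
t=1: arr=0 -> substrate=0 bound=1 product=0
t=2: arr=0 -> substrate=0 bound=0 product=1
t=3: arr=3 -> substrate=0 bound=3 product=1
t=4: arr=3 -> substrate=2 bound=4 product=1
t=5: arr=1 -> substrate=0 bound=4 product=4
t=6: arr=3 -> substrate=2 bound=4 product=5
t=7: arr=3 -> substrate=2 bound=4 product=8
t=8: arr=1 -> substrate=2 bound=4 product=9
t=9: arr=1 -> substrate=0 bound=4 product=12
t=10: arr=0 -> substrate=0 bound=3 product=13
t=11: arr=2 -> substrate=0 bound=2 product=16
t=12: arr=0 -> substrate=0 bound=2 product=16
t=13: arr=3 -> substrate=0 bound=3 product=18

Answer: 18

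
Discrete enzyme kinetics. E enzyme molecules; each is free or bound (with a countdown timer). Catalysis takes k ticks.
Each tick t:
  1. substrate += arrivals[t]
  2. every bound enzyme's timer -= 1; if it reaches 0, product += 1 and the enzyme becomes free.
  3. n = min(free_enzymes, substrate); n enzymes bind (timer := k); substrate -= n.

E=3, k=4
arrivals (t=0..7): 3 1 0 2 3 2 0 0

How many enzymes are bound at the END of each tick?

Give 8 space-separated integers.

Answer: 3 3 3 3 3 3 3 3

Derivation:
t=0: arr=3 -> substrate=0 bound=3 product=0
t=1: arr=1 -> substrate=1 bound=3 product=0
t=2: arr=0 -> substrate=1 bound=3 product=0
t=3: arr=2 -> substrate=3 bound=3 product=0
t=4: arr=3 -> substrate=3 bound=3 product=3
t=5: arr=2 -> substrate=5 bound=3 product=3
t=6: arr=0 -> substrate=5 bound=3 product=3
t=7: arr=0 -> substrate=5 bound=3 product=3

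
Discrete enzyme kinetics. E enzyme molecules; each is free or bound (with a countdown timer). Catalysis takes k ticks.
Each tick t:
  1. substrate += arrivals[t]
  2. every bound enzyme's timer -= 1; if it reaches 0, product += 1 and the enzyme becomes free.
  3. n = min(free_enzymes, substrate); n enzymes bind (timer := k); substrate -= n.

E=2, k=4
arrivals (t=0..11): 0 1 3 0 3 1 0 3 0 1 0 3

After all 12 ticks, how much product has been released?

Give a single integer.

Answer: 4

Derivation:
t=0: arr=0 -> substrate=0 bound=0 product=0
t=1: arr=1 -> substrate=0 bound=1 product=0
t=2: arr=3 -> substrate=2 bound=2 product=0
t=3: arr=0 -> substrate=2 bound=2 product=0
t=4: arr=3 -> substrate=5 bound=2 product=0
t=5: arr=1 -> substrate=5 bound=2 product=1
t=6: arr=0 -> substrate=4 bound=2 product=2
t=7: arr=3 -> substrate=7 bound=2 product=2
t=8: arr=0 -> substrate=7 bound=2 product=2
t=9: arr=1 -> substrate=7 bound=2 product=3
t=10: arr=0 -> substrate=6 bound=2 product=4
t=11: arr=3 -> substrate=9 bound=2 product=4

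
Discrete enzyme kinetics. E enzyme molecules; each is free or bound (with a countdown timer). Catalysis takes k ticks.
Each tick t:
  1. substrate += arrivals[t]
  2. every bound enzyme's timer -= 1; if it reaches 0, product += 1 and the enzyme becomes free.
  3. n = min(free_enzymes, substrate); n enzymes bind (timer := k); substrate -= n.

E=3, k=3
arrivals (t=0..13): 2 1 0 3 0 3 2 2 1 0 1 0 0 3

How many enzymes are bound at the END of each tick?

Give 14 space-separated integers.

t=0: arr=2 -> substrate=0 bound=2 product=0
t=1: arr=1 -> substrate=0 bound=3 product=0
t=2: arr=0 -> substrate=0 bound=3 product=0
t=3: arr=3 -> substrate=1 bound=3 product=2
t=4: arr=0 -> substrate=0 bound=3 product=3
t=5: arr=3 -> substrate=3 bound=3 product=3
t=6: arr=2 -> substrate=3 bound=3 product=5
t=7: arr=2 -> substrate=4 bound=3 product=6
t=8: arr=1 -> substrate=5 bound=3 product=6
t=9: arr=0 -> substrate=3 bound=3 product=8
t=10: arr=1 -> substrate=3 bound=3 product=9
t=11: arr=0 -> substrate=3 bound=3 product=9
t=12: arr=0 -> substrate=1 bound=3 product=11
t=13: arr=3 -> substrate=3 bound=3 product=12

Answer: 2 3 3 3 3 3 3 3 3 3 3 3 3 3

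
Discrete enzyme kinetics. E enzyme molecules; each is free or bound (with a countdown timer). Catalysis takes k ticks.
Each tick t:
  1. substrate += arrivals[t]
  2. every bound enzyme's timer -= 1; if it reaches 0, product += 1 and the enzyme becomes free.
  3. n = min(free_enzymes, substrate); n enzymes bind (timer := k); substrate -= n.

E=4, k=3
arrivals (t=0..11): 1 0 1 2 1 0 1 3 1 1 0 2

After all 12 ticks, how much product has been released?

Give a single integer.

t=0: arr=1 -> substrate=0 bound=1 product=0
t=1: arr=0 -> substrate=0 bound=1 product=0
t=2: arr=1 -> substrate=0 bound=2 product=0
t=3: arr=2 -> substrate=0 bound=3 product=1
t=4: arr=1 -> substrate=0 bound=4 product=1
t=5: arr=0 -> substrate=0 bound=3 product=2
t=6: arr=1 -> substrate=0 bound=2 product=4
t=7: arr=3 -> substrate=0 bound=4 product=5
t=8: arr=1 -> substrate=1 bound=4 product=5
t=9: arr=1 -> substrate=1 bound=4 product=6
t=10: arr=0 -> substrate=0 bound=2 product=9
t=11: arr=2 -> substrate=0 bound=4 product=9

Answer: 9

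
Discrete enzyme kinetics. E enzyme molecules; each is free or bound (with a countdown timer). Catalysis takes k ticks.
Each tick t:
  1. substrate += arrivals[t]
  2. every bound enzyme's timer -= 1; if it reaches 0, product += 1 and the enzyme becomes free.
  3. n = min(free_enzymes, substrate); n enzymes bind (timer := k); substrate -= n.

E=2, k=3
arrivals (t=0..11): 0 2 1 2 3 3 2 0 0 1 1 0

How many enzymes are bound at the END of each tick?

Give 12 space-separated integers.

t=0: arr=0 -> substrate=0 bound=0 product=0
t=1: arr=2 -> substrate=0 bound=2 product=0
t=2: arr=1 -> substrate=1 bound=2 product=0
t=3: arr=2 -> substrate=3 bound=2 product=0
t=4: arr=3 -> substrate=4 bound=2 product=2
t=5: arr=3 -> substrate=7 bound=2 product=2
t=6: arr=2 -> substrate=9 bound=2 product=2
t=7: arr=0 -> substrate=7 bound=2 product=4
t=8: arr=0 -> substrate=7 bound=2 product=4
t=9: arr=1 -> substrate=8 bound=2 product=4
t=10: arr=1 -> substrate=7 bound=2 product=6
t=11: arr=0 -> substrate=7 bound=2 product=6

Answer: 0 2 2 2 2 2 2 2 2 2 2 2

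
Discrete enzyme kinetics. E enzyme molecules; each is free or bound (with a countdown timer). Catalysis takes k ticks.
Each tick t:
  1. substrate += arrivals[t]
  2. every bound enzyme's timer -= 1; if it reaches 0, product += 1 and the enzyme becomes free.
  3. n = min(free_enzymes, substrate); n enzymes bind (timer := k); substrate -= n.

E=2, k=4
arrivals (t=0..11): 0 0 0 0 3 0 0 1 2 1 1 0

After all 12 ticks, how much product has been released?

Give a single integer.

Answer: 2

Derivation:
t=0: arr=0 -> substrate=0 bound=0 product=0
t=1: arr=0 -> substrate=0 bound=0 product=0
t=2: arr=0 -> substrate=0 bound=0 product=0
t=3: arr=0 -> substrate=0 bound=0 product=0
t=4: arr=3 -> substrate=1 bound=2 product=0
t=5: arr=0 -> substrate=1 bound=2 product=0
t=6: arr=0 -> substrate=1 bound=2 product=0
t=7: arr=1 -> substrate=2 bound=2 product=0
t=8: arr=2 -> substrate=2 bound=2 product=2
t=9: arr=1 -> substrate=3 bound=2 product=2
t=10: arr=1 -> substrate=4 bound=2 product=2
t=11: arr=0 -> substrate=4 bound=2 product=2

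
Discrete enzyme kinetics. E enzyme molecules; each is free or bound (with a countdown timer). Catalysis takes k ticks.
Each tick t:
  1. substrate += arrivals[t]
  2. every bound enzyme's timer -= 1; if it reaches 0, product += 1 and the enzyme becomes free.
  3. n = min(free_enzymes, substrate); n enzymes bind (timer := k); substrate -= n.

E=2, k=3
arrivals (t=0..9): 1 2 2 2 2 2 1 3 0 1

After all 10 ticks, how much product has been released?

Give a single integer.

Answer: 5

Derivation:
t=0: arr=1 -> substrate=0 bound=1 product=0
t=1: arr=2 -> substrate=1 bound=2 product=0
t=2: arr=2 -> substrate=3 bound=2 product=0
t=3: arr=2 -> substrate=4 bound=2 product=1
t=4: arr=2 -> substrate=5 bound=2 product=2
t=5: arr=2 -> substrate=7 bound=2 product=2
t=6: arr=1 -> substrate=7 bound=2 product=3
t=7: arr=3 -> substrate=9 bound=2 product=4
t=8: arr=0 -> substrate=9 bound=2 product=4
t=9: arr=1 -> substrate=9 bound=2 product=5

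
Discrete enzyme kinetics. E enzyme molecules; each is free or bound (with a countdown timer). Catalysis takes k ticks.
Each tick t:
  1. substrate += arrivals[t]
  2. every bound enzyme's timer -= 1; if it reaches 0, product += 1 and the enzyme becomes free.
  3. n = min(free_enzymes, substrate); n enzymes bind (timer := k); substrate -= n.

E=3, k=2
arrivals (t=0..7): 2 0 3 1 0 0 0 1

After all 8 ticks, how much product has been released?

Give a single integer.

t=0: arr=2 -> substrate=0 bound=2 product=0
t=1: arr=0 -> substrate=0 bound=2 product=0
t=2: arr=3 -> substrate=0 bound=3 product=2
t=3: arr=1 -> substrate=1 bound=3 product=2
t=4: arr=0 -> substrate=0 bound=1 product=5
t=5: arr=0 -> substrate=0 bound=1 product=5
t=6: arr=0 -> substrate=0 bound=0 product=6
t=7: arr=1 -> substrate=0 bound=1 product=6

Answer: 6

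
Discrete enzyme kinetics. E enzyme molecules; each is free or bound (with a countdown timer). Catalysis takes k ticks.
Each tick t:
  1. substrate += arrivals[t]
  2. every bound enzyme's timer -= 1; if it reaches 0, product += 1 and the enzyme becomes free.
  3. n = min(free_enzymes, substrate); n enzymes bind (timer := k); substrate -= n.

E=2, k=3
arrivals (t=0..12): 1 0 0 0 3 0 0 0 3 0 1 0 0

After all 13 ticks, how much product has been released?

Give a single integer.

t=0: arr=1 -> substrate=0 bound=1 product=0
t=1: arr=0 -> substrate=0 bound=1 product=0
t=2: arr=0 -> substrate=0 bound=1 product=0
t=3: arr=0 -> substrate=0 bound=0 product=1
t=4: arr=3 -> substrate=1 bound=2 product=1
t=5: arr=0 -> substrate=1 bound=2 product=1
t=6: arr=0 -> substrate=1 bound=2 product=1
t=7: arr=0 -> substrate=0 bound=1 product=3
t=8: arr=3 -> substrate=2 bound=2 product=3
t=9: arr=0 -> substrate=2 bound=2 product=3
t=10: arr=1 -> substrate=2 bound=2 product=4
t=11: arr=0 -> substrate=1 bound=2 product=5
t=12: arr=0 -> substrate=1 bound=2 product=5

Answer: 5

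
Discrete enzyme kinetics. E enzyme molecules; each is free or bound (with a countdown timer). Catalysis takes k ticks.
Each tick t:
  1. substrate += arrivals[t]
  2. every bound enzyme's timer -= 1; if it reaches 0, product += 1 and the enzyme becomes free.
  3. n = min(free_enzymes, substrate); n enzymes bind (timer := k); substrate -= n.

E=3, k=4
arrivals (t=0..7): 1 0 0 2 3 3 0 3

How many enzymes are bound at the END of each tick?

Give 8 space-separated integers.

t=0: arr=1 -> substrate=0 bound=1 product=0
t=1: arr=0 -> substrate=0 bound=1 product=0
t=2: arr=0 -> substrate=0 bound=1 product=0
t=3: arr=2 -> substrate=0 bound=3 product=0
t=4: arr=3 -> substrate=2 bound=3 product=1
t=5: arr=3 -> substrate=5 bound=3 product=1
t=6: arr=0 -> substrate=5 bound=3 product=1
t=7: arr=3 -> substrate=6 bound=3 product=3

Answer: 1 1 1 3 3 3 3 3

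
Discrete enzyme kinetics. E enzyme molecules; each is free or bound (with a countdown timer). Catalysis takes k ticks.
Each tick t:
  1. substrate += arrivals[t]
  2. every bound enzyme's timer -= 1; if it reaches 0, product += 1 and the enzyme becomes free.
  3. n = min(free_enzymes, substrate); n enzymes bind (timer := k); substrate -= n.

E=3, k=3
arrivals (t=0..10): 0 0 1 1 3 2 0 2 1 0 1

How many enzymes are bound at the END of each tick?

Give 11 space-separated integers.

Answer: 0 0 1 2 3 3 3 3 3 3 3

Derivation:
t=0: arr=0 -> substrate=0 bound=0 product=0
t=1: arr=0 -> substrate=0 bound=0 product=0
t=2: arr=1 -> substrate=0 bound=1 product=0
t=3: arr=1 -> substrate=0 bound=2 product=0
t=4: arr=3 -> substrate=2 bound=3 product=0
t=5: arr=2 -> substrate=3 bound=3 product=1
t=6: arr=0 -> substrate=2 bound=3 product=2
t=7: arr=2 -> substrate=3 bound=3 product=3
t=8: arr=1 -> substrate=3 bound=3 product=4
t=9: arr=0 -> substrate=2 bound=3 product=5
t=10: arr=1 -> substrate=2 bound=3 product=6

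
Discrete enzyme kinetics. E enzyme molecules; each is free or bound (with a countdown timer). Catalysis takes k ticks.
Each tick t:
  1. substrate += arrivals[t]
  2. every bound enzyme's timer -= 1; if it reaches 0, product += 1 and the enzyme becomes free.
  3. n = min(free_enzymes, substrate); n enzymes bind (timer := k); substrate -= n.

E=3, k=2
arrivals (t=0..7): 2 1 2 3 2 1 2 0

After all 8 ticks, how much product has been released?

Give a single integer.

t=0: arr=2 -> substrate=0 bound=2 product=0
t=1: arr=1 -> substrate=0 bound=3 product=0
t=2: arr=2 -> substrate=0 bound=3 product=2
t=3: arr=3 -> substrate=2 bound=3 product=3
t=4: arr=2 -> substrate=2 bound=3 product=5
t=5: arr=1 -> substrate=2 bound=3 product=6
t=6: arr=2 -> substrate=2 bound=3 product=8
t=7: arr=0 -> substrate=1 bound=3 product=9

Answer: 9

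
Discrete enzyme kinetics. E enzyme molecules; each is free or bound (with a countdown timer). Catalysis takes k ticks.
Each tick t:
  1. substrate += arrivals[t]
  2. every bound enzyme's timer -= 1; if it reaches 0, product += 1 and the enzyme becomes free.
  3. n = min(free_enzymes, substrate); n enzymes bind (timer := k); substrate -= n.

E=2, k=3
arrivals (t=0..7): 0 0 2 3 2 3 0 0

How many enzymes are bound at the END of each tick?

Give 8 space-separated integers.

Answer: 0 0 2 2 2 2 2 2

Derivation:
t=0: arr=0 -> substrate=0 bound=0 product=0
t=1: arr=0 -> substrate=0 bound=0 product=0
t=2: arr=2 -> substrate=0 bound=2 product=0
t=3: arr=3 -> substrate=3 bound=2 product=0
t=4: arr=2 -> substrate=5 bound=2 product=0
t=5: arr=3 -> substrate=6 bound=2 product=2
t=6: arr=0 -> substrate=6 bound=2 product=2
t=7: arr=0 -> substrate=6 bound=2 product=2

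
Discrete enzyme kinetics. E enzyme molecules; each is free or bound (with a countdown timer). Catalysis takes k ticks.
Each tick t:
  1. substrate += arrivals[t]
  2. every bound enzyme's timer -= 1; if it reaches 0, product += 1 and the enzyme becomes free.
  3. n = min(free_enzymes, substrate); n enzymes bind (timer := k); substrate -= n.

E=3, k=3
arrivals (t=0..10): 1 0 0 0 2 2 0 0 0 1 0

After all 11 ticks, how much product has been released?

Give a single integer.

Answer: 5

Derivation:
t=0: arr=1 -> substrate=0 bound=1 product=0
t=1: arr=0 -> substrate=0 bound=1 product=0
t=2: arr=0 -> substrate=0 bound=1 product=0
t=3: arr=0 -> substrate=0 bound=0 product=1
t=4: arr=2 -> substrate=0 bound=2 product=1
t=5: arr=2 -> substrate=1 bound=3 product=1
t=6: arr=0 -> substrate=1 bound=3 product=1
t=7: arr=0 -> substrate=0 bound=2 product=3
t=8: arr=0 -> substrate=0 bound=1 product=4
t=9: arr=1 -> substrate=0 bound=2 product=4
t=10: arr=0 -> substrate=0 bound=1 product=5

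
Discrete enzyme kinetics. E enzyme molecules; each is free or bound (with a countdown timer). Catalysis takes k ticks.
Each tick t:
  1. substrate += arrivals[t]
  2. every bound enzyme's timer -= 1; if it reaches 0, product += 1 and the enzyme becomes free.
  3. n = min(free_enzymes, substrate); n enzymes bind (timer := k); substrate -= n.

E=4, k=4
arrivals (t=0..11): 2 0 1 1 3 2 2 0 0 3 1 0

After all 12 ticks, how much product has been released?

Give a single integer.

t=0: arr=2 -> substrate=0 bound=2 product=0
t=1: arr=0 -> substrate=0 bound=2 product=0
t=2: arr=1 -> substrate=0 bound=3 product=0
t=3: arr=1 -> substrate=0 bound=4 product=0
t=4: arr=3 -> substrate=1 bound=4 product=2
t=5: arr=2 -> substrate=3 bound=4 product=2
t=6: arr=2 -> substrate=4 bound=4 product=3
t=7: arr=0 -> substrate=3 bound=4 product=4
t=8: arr=0 -> substrate=1 bound=4 product=6
t=9: arr=3 -> substrate=4 bound=4 product=6
t=10: arr=1 -> substrate=4 bound=4 product=7
t=11: arr=0 -> substrate=3 bound=4 product=8

Answer: 8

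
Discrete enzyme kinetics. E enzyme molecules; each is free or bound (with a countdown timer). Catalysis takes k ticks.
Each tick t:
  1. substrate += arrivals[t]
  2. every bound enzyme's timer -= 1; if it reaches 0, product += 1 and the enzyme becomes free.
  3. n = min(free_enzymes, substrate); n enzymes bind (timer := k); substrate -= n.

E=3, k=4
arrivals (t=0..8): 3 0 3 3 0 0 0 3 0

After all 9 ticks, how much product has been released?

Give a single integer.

t=0: arr=3 -> substrate=0 bound=3 product=0
t=1: arr=0 -> substrate=0 bound=3 product=0
t=2: arr=3 -> substrate=3 bound=3 product=0
t=3: arr=3 -> substrate=6 bound=3 product=0
t=4: arr=0 -> substrate=3 bound=3 product=3
t=5: arr=0 -> substrate=3 bound=3 product=3
t=6: arr=0 -> substrate=3 bound=3 product=3
t=7: arr=3 -> substrate=6 bound=3 product=3
t=8: arr=0 -> substrate=3 bound=3 product=6

Answer: 6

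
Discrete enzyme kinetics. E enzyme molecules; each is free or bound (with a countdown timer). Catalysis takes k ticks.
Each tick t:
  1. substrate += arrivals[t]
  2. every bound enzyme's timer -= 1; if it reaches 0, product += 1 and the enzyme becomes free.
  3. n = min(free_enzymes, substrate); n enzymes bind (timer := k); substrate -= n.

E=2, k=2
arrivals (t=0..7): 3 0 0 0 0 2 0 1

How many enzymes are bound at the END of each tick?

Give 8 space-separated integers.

t=0: arr=3 -> substrate=1 bound=2 product=0
t=1: arr=0 -> substrate=1 bound=2 product=0
t=2: arr=0 -> substrate=0 bound=1 product=2
t=3: arr=0 -> substrate=0 bound=1 product=2
t=4: arr=0 -> substrate=0 bound=0 product=3
t=5: arr=2 -> substrate=0 bound=2 product=3
t=6: arr=0 -> substrate=0 bound=2 product=3
t=7: arr=1 -> substrate=0 bound=1 product=5

Answer: 2 2 1 1 0 2 2 1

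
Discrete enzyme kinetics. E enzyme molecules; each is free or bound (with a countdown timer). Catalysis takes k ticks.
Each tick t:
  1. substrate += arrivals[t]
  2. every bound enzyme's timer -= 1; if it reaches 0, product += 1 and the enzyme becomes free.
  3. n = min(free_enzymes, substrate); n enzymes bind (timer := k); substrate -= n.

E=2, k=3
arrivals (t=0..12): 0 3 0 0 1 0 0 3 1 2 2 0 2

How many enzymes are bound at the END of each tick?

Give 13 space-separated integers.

t=0: arr=0 -> substrate=0 bound=0 product=0
t=1: arr=3 -> substrate=1 bound=2 product=0
t=2: arr=0 -> substrate=1 bound=2 product=0
t=3: arr=0 -> substrate=1 bound=2 product=0
t=4: arr=1 -> substrate=0 bound=2 product=2
t=5: arr=0 -> substrate=0 bound=2 product=2
t=6: arr=0 -> substrate=0 bound=2 product=2
t=7: arr=3 -> substrate=1 bound=2 product=4
t=8: arr=1 -> substrate=2 bound=2 product=4
t=9: arr=2 -> substrate=4 bound=2 product=4
t=10: arr=2 -> substrate=4 bound=2 product=6
t=11: arr=0 -> substrate=4 bound=2 product=6
t=12: arr=2 -> substrate=6 bound=2 product=6

Answer: 0 2 2 2 2 2 2 2 2 2 2 2 2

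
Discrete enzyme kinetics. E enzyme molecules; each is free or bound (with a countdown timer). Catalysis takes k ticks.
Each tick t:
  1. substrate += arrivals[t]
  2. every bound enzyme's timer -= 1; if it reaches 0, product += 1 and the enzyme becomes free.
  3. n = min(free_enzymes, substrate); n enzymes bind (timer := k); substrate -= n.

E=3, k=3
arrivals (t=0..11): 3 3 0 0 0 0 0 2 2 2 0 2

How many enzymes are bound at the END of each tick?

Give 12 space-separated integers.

Answer: 3 3 3 3 3 3 0 2 3 3 3 3

Derivation:
t=0: arr=3 -> substrate=0 bound=3 product=0
t=1: arr=3 -> substrate=3 bound=3 product=0
t=2: arr=0 -> substrate=3 bound=3 product=0
t=3: arr=0 -> substrate=0 bound=3 product=3
t=4: arr=0 -> substrate=0 bound=3 product=3
t=5: arr=0 -> substrate=0 bound=3 product=3
t=6: arr=0 -> substrate=0 bound=0 product=6
t=7: arr=2 -> substrate=0 bound=2 product=6
t=8: arr=2 -> substrate=1 bound=3 product=6
t=9: arr=2 -> substrate=3 bound=3 product=6
t=10: arr=0 -> substrate=1 bound=3 product=8
t=11: arr=2 -> substrate=2 bound=3 product=9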